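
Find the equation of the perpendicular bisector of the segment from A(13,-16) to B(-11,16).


Midpoint = (1, 0)
Slope of AB = dy/dx = 32/(-24) = -1.3333
Perp slope = -dx/dy = 24/32 = 0.7500
b = My - (perp slope)*Mx = 0 + (-24*1)/32 = 0 - 0.7500 = -0.7500

y = 0.7500x - 0.7500


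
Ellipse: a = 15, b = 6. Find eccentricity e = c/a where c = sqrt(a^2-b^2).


c = sqrt(225-36) = sqrt(189) = 13.7477
e = c/a = sqrt(189)/15 = 0.9165

e = 0.9165


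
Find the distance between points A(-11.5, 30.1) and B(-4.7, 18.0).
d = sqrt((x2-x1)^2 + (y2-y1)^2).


dx = -4.7 + 11.5 = 6.8
dy = 18.0 - 30.1 = -12.1
d = sqrt(46.24 + 146.41) = sqrt(192.65) = 13.8798

13.8798


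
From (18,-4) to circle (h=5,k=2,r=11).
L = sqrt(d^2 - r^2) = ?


d = sqrt((18-5)^2 + (-4-2)^2) = sqrt(169+36) = 14.3178
L = sqrt(205.0000 - 121) = sqrt(84.0000) = 9.1652

9.1652


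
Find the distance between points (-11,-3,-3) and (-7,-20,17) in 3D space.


dx=4, dy=-17, dz=20
d = sqrt(16+289+400) = sqrt(705) = 26.5518

26.5518


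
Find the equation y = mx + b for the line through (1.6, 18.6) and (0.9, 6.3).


m = (-12.3)/(-0.7) = 17.5714
b = y1 - m*x1 = 18.6 - (-12.3*1.6)/(-0.7) = 18.6 - 28.1143 = -9.5143

y = 17.5714x - 9.5143


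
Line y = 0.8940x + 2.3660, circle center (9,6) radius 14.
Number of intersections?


Substitute y = 0.8940x + 2.3660: (x-9)^2 + (0.8940x+2.3660-6)^2 = 196
Expand to Ax^2 + Bx + C = 0, where b-k = -3.634
A = 1+m^2 = 1.799236
B = 2(m(b-k) - h) = 2(0.8940*(-3.634) - 9) = -24.497592
C = h^2 + (b-k)^2 - r^2 = 81 + 13.205956 - 196 = -101.794044
disc = B^2-4AC = 600.1320 + 732.6060 = 1332.7380
disc > 0

2 intersection points


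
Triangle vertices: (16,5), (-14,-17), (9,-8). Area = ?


16*(-17+ 8) = -144
-14*(-8-5) = 182
9*(5+ 17) = 198
sum = 236
Area = |236|/2 = 118.0000

118.0000 sq units


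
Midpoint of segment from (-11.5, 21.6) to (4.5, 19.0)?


Mx = (-11.5 + 4.5)/2 = -7.0/2 = -3.5000
My = (21.6 + 19.0)/2 = 40.6/2 = 20.3000

(-3.5000, 20.3000)


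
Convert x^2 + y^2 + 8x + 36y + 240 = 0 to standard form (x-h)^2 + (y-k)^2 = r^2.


h = -D/2 = -8/2 = -4
k = -E/2 = -36/2 = -18
r^2 = h^2 + k^2 - F = 16 + 324 - 240 = 100
r = 10

Center (-4, -18), radius = 10


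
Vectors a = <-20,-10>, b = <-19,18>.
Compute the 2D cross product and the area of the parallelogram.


cross = -20*18 + 10*(-19) = -360 - 190 = -550
Parallelogram area = |-550| = 550

cross = -550, parallelogram area = 550


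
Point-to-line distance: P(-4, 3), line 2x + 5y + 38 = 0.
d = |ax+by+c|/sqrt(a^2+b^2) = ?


|2*(-4) + 5*3 + 38| = |45| = 45
sqrt(4 + 25) = sqrt(29) = 5.3852
d = 45/sqrt(29) = 8.3563

8.3563


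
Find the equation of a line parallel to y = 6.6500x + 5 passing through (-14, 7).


Parallel lines have equal slopes.
m2 = 6.6500
b2 = 7 - 6.6500*(-14) = 100.1000

y = 6.6500x + 100.1000


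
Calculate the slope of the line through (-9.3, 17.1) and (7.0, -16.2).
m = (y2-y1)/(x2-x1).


dy = -16.2 - 17.1 = -33.3
dx = 7.0 + 9.3 = 16.3
m = -33.3/16.3 = -2.0429

m = -2.0429


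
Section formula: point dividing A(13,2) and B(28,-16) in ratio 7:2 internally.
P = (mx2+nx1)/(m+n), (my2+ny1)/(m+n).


Px = (7*28 + 2*13)/9 = 222/9 = 24.6667
Py = (7*(-16) + 2*2)/9 = -108/9 = -12.0000

P = (24.6667, -12.0000)


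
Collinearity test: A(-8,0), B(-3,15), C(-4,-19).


-8*(15+ 19) - 3*(-19-0) - 4*(0-15)
= -272 + 57 + 60 = -155

No, not collinear (determinant = -155)


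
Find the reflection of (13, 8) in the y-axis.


Reflection rule for y-axis: (-x, y)
(13, 8) -> (-13, 8)

(-13, 8)


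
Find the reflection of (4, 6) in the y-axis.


Reflection rule for y-axis: (-x, y)
(4, 6) -> (-4, 6)

(-4, 6)


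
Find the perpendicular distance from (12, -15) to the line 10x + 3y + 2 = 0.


|10*12 + 3*(-15) + 2| = |77| = 77
sqrt(100 + 9) = sqrt(109) = 10.4403
d = 77/sqrt(109) = 7.3753

7.3753


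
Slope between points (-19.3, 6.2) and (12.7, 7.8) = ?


dy = 7.8 - 6.2 = 1.6
dx = 12.7 + 19.3 = 32.0
m = 1.6/32.0 = 0.0500

m = 0.0500


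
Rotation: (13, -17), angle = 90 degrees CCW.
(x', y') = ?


cos(90) = 0, sin(90) = 1
x' = 13*0 + 17*1 = 17
y' = 13*1 - 17*0 = 13

(17, 13)


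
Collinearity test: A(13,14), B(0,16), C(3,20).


13*(16-20) + 0*(20-14) + 3*(14-16)
= -52 + 0 - 6 = -58

No, not collinear (determinant = -58)


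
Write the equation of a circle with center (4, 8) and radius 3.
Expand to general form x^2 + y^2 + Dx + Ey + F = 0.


(x-4)^2 + (y-8)^2 = 3^2
D = -2h = -8, E = -2k = -16
F = h^2+k^2-r^2 = 16+64-9 = 71

x^2 + y^2 - 8x - 16y + 71 = 0


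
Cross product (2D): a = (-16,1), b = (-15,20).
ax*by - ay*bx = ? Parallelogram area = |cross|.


cross = -16*20 - 1*(-15) = -320 + 15 = -305
Parallelogram area = |-305| = 305

cross = -305, parallelogram area = 305


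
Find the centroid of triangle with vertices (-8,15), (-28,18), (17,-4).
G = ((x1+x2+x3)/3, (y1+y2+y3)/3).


Gx = (-8- 28+17)/3 = -19/3 = -6.3333
Gy = (15+18- 4)/3 = 29/3 = 9.6667

G = (-6.3333, 9.6667)


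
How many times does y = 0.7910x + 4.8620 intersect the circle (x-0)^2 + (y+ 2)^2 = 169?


Substitute y = 0.7910x + 4.8620: (x-0)^2 + (0.7910x+4.8620+ 2)^2 = 169
Expand to Ax^2 + Bx + C = 0, where b-k = 6.862
A = 1+m^2 = 1.625681
B = 2(m(b-k) - h) = 2(0.7910*6.862 - 0) = 10.855684
C = h^2 + (b-k)^2 - r^2 = 0 + 47.087044 - 169 = -121.912956
disc = B^2-4AC = 117.8459 + 792.7663 = 910.6122
disc > 0

2 intersection points


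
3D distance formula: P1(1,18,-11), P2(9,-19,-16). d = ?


dx=8, dy=-37, dz=-5
d = sqrt(64+1369+25) = sqrt(1458) = 38.1838

38.1838


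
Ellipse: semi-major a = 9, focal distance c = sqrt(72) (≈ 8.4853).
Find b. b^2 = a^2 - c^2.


b^2 = 9^2 - (sqrt(72))^2 = 81 - 72 = 9
b = sqrt(9) = 3

b = 3


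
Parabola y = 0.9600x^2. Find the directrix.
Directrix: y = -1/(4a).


a = 0.9600
1/(4a) = 0.2604
directrix: y = -0.2604 = -0.2604

y = -0.2604


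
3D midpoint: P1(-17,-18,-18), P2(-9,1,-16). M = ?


Mx = (-17- 9)/2 = -13.0000
My = (-18+1)/2 = -8.5000
Mz = (-18- 16)/2 = -17.0000

M = (-13.0000, -8.5000, -17.0000)


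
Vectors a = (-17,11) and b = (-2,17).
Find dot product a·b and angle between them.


a·b = -17*(-2) + 11*17 = 34 + 187 = 221
|a| = sqrt(289+121) = 20.2485
|b| = sqrt(4+289) = 17.1172
cos(theta) = 221/(sqrt(410)*sqrt(293)) = 221/sqrt(120130) = 0.637627
theta = arccos(221/sqrt(120130)) = 50.3849 degrees

a·b = 221, theta = 50.3849 deg


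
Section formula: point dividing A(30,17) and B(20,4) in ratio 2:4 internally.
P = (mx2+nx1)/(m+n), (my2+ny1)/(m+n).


Px = (2*20 + 4*30)/6 = 160/6 = 26.6667
Py = (2*4 + 4*17)/6 = 76/6 = 12.6667

P = (26.6667, 12.6667)


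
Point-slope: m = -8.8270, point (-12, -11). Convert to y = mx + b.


y + 11 = -8.8270(x + 12)
y = -8.8270x - 11 + 8.8270*(-12)
y = -8.8270x - 116.9240

y = -8.8270x - 116.9240


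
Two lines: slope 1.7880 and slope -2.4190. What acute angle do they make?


m1-m2 = 4.207
1+m1*m2 = -3.325172
tan(theta) = |4.207/(-3.325172)| = 1.265198
theta = arctan(|4.207/(-3.325172)|) = 51.6775 degrees (acute angle)

51.6775 degrees


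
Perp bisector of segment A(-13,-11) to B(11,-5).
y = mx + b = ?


Midpoint = (-1, -8)
Slope of AB = dy/dx = 6/24 = 0.2500
Perp slope = -dx/dy = -24/6 = -4.0000
b = My - (perp slope)*Mx = -8 + (24*(-1))/6 = -8 - 4.0000 = -12.0000

y = -4.0000x - 12.0000


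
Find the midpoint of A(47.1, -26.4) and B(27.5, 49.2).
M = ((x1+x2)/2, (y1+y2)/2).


Mx = (47.1 + 27.5)/2 = 74.6/2 = 37.3000
My = (-26.4 + 49.2)/2 = 22.8/2 = 11.4000

(37.3000, 11.4000)


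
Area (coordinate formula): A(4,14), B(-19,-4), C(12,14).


4*(-4-14) = -72
-19*(14-14) = 0
12*(14+ 4) = 216
sum = 144
Area = |144|/2 = 72.0000

72.0000 sq units


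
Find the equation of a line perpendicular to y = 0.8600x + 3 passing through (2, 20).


Perpendicular slope = -1/m1 = -1/0.8600 = -1.1628
b2 = y0 - m2*x0 = 20 + 2/0.8600 = 20 + 2.3256 = 22.3256

y = -1.1628x + 22.3256


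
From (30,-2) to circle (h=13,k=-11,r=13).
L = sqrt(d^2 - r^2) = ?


d = sqrt((30-13)^2 + (-2+ 11)^2) = sqrt(289+81) = 19.2354
L = sqrt(370.0000 - 169) = sqrt(201.0000) = 14.1774

14.1774


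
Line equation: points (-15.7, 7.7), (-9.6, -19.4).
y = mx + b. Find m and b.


m = (-27.1)/(6.1) = -4.4426
b = y1 - m*x1 = 7.7 - (-27.1*(-15.7))/(6.1) = 7.7 - 69.7492 = -62.0492

y = -4.4426x - 62.0492


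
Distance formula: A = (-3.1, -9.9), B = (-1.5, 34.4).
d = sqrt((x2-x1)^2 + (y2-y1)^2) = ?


dx = -1.5 + 3.1 = 1.6
dy = 34.4 + 9.9 = 44.3
d = sqrt(2.56 + 1962.49) = sqrt(1965.05) = 44.3289

44.3289


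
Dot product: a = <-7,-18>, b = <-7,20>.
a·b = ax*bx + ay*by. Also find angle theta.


a·b = -7*(-7) - 18*20 = 49 - 360 = -311
|a| = sqrt(49+324) = 19.3132
|b| = sqrt(49+400) = 21.1896
cos(theta) = -311/(sqrt(373)*sqrt(449)) = -311/sqrt(167477) = -0.759946
theta = arccos(-311/sqrt(167477)) = 139.4594 degrees

a·b = -311, theta = 139.4594 deg


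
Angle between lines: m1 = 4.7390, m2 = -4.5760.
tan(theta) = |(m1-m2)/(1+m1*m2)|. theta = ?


m1-m2 = 9.315
1+m1*m2 = -20.685664
tan(theta) = |9.315/(-20.685664)| = 0.450312
theta = arctan(|9.315/(-20.685664)|) = 24.2426 degrees (acute angle)

24.2426 degrees


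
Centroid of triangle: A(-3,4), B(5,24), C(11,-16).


Gx = (-3+5+11)/3 = 13/3 = 4.3333
Gy = (4+24- 16)/3 = 12/3 = 4.0000

G = (4.3333, 4.0000)


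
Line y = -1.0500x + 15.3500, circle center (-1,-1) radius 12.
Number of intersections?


Substitute y = -1.0500x + 15.3500: (x+ 1)^2 + (-1.0500x+15.3500+ 1)^2 = 144
Expand to Ax^2 + Bx + C = 0, where b-k = 16.35
A = 1+m^2 = 2.1025
B = 2(m(b-k) - h) = 2(-1.0500*16.35 + 1) = -32.335
C = h^2 + (b-k)^2 - r^2 = 1 + 267.3225 - 144 = 124.3225
disc = B^2-4AC = 1045.5522 - 1045.5522 = 0
disc = 0

1 intersection point (tangent)


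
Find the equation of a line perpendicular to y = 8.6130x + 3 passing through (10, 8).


Perpendicular slope = -1/m1 = -1/8.6130 = -0.1161
b2 = y0 - m2*x0 = 8 + 10/8.6130 = 8 + 1.1610 = 9.1610

y = -0.1161x + 9.1610


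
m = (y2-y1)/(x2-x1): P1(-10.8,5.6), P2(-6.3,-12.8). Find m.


dy = -12.8 - 5.6 = -18.4
dx = -6.3 + 10.8 = 4.5
m = -18.4/4.5 = -4.0889

m = -4.0889


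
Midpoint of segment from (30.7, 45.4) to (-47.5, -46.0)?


Mx = (30.7 - 47.5)/2 = -16.8/2 = -8.4000
My = (45.4 - 46.0)/2 = -0.6/2 = -0.3000

(-8.4000, -0.3000)


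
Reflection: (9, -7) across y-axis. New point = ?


Reflection rule for y-axis: (-x, y)
(9, -7) -> (-9, -7)

(-9, -7)


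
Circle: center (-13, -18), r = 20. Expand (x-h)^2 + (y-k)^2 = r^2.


(x+ 13)^2 + (y+ 18)^2 = 20^2
D = -2h = 26, E = -2k = 36
F = h^2+k^2-r^2 = 169+324-400 = 93

x^2 + y^2 + 26x + 36y + 93 = 0


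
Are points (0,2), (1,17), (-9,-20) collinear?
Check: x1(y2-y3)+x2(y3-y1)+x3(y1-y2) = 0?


0*(17+ 20) + 1*(-20-2) - 9*(2-17)
= 0 - 22 + 135 = 113

No, not collinear (determinant = 113)


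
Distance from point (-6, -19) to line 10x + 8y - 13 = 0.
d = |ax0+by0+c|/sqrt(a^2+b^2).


|10*(-6) + 8*(-19) - 13| = |-225| = 225
sqrt(100 + 64) = sqrt(164) = 12.8062
d = 225/sqrt(164) = 17.5695

17.5695


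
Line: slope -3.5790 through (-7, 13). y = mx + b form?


y - 13 = -3.5790(x + 7)
y = -3.5790x + 13 + 3.5790*(-7)
y = -3.5790x - 12.0530

y = -3.5790x - 12.0530


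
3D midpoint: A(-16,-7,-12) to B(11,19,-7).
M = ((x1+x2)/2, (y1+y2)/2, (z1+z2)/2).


Mx = (-16+11)/2 = -2.5000
My = (-7+19)/2 = 6.0000
Mz = (-12- 7)/2 = -9.5000

M = (-2.5000, 6.0000, -9.5000)


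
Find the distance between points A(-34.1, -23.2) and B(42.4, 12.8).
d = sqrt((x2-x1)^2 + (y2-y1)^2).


dx = 42.4 + 34.1 = 76.5
dy = 12.8 + 23.2 = 36.0
d = sqrt(5852.25 + 1296.0) = sqrt(7148.25) = 84.5473

84.5473


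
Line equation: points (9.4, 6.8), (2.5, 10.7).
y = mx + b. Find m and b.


m = (3.9)/(-6.9) = -0.5652
b = y1 - m*x1 = 6.8 - (3.9*9.4)/(-6.9) = 6.8 + 5.3130 = 12.1130

y = -0.5652x + 12.1130


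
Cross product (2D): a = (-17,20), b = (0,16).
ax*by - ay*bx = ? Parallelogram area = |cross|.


cross = -17*16 - 20*0 = -272 - 0 = -272
Parallelogram area = |-272| = 272

cross = -272, parallelogram area = 272


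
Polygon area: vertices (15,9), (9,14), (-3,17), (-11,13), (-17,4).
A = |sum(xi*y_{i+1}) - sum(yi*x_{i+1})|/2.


sum(xi*y_{i+1}) = 15*14 + 9*17 - 3*13 - 11*4 - 17*9 = 127
sum(yi*x_{i+1}) = 9*9 + 14*(-3) + 17*(-11) + 13*(-17) + 4*15 = -309
Area = |127 + 309|/2 = 436/2 = 218.0000

218.0000 sq units


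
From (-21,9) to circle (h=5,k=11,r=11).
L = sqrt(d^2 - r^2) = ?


d = sqrt((-21-5)^2 + (9-11)^2) = sqrt(676+4) = 26.0768
L = sqrt(680.0000 - 121) = sqrt(559.0000) = 23.6432

23.6432


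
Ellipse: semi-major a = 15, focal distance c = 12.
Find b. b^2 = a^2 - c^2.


b^2 = 15^2 - (12)^2 = 225 - 144 = 81
b = sqrt(81) = 9

b = 9


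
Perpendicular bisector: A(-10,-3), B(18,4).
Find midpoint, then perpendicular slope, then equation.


Midpoint = (4, 0.5)
Slope of AB = dy/dx = 7/28 = 0.2500
Perp slope = -dx/dy = -28/7 = -4.0000
b = My - (perp slope)*Mx = 0.5 + (28*4)/7 = 0.5 + 16.0000 = 16.5000

y = -4.0000x + 16.5000


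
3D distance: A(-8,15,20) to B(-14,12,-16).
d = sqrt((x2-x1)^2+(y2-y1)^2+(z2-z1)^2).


dx=-6, dy=-3, dz=-36
d = sqrt(36+9+1296) = sqrt(1341) = 36.6197

36.6197


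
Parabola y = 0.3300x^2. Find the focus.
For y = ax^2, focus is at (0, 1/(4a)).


a = 0.3300
4a = 1.3200
focus = (0, 1/1.3200) = (0, 0.7576)

Focus = (0, 0.7576)


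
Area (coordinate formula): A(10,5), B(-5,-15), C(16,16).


10*(-15-16) = -310
-5*(16-5) = -55
16*(5+ 15) = 320
sum = -45
Area = |-45|/2 = 22.5000

22.5000 sq units


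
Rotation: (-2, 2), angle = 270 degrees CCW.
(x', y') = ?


cos(270) = 0, sin(270) = -1
x' = -2*0 - 2*(-1) = 2
y' = -2*(-1) + 2*0 = 2

(2, 2)


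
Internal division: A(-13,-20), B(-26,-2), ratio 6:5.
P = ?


Px = (6*(-26) + 5*(-13))/11 = -221/11 = -20.0909
Py = (6*(-2) + 5*(-20))/11 = -112/11 = -10.1818

P = (-20.0909, -10.1818)


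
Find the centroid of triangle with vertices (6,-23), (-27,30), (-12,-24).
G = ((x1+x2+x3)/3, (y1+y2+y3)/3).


Gx = (6- 27- 12)/3 = -33/3 = -11.0000
Gy = (-23+30- 24)/3 = -17/3 = -5.6667

G = (-11.0000, -5.6667)


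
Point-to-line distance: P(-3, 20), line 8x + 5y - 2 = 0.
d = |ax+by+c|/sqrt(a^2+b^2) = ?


|8*(-3) + 5*20 - 2| = |74| = 74
sqrt(64 + 25) = sqrt(89) = 9.4340
d = 74/sqrt(89) = 7.8440

7.8440


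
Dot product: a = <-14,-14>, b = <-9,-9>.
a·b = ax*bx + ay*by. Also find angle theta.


a·b = -14*(-9) - 14*(-9) = 126 + 126 = 252
|a| = sqrt(196+196) = 19.7990
|b| = sqrt(81+81) = 12.7279
cos(theta) = 252/(sqrt(392)*sqrt(162)) = 252/sqrt(63504) = 1
theta = arccos(252/sqrt(63504)) = 0 degrees

a·b = 252, theta = 0 deg


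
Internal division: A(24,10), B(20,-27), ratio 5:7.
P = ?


Px = (5*20 + 7*24)/12 = 268/12 = 22.3333
Py = (5*(-27) + 7*10)/12 = -65/12 = -5.4167

P = (22.3333, -5.4167)


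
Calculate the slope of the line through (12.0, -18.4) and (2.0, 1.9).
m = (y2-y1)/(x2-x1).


dy = 1.9 + 18.4 = 20.3
dx = 2.0 - 12.0 = -10.0
m = 20.3/(-10.0) = -2.0300

m = -2.0300


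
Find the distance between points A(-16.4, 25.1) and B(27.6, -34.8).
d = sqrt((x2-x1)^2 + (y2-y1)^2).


dx = 27.6 + 16.4 = 44.0
dy = -34.8 - 25.1 = -59.9
d = sqrt(1936.0 + 3588.01) = sqrt(5524.01) = 74.3237

74.3237


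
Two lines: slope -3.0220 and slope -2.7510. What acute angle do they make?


m1-m2 = -0.271
1+m1*m2 = 9.313522
tan(theta) = |-0.271/9.313522| = 0.029097
theta = arctan(|-0.271/9.313522|) = 1.6667 degrees (acute angle)

1.6667 degrees


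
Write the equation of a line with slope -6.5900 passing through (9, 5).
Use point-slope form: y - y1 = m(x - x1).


y - 5 = -6.5900(x - 9)
y = -6.5900x + 5 + 6.5900*9
y = -6.5900x + 64.3100

y = -6.5900x + 64.3100


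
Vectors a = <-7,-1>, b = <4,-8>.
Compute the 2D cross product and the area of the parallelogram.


cross = -7*(-8) + 1*4 = 56 + 4 = 60
Parallelogram area = |60| = 60

cross = 60, parallelogram area = 60


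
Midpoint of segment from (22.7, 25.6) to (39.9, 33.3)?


Mx = (22.7 + 39.9)/2 = 62.6/2 = 31.3000
My = (25.6 + 33.3)/2 = 58.9/2 = 29.4500

(31.3000, 29.4500)


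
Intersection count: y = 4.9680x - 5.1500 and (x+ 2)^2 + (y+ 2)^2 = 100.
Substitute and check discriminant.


Substitute y = 4.9680x - 5.1500: (x+ 2)^2 + (4.9680x- 5.1500+ 2)^2 = 100
Expand to Ax^2 + Bx + C = 0, where b-k = -3.15
A = 1+m^2 = 25.681024
B = 2(m(b-k) - h) = 2(4.9680*(-3.15) + 2) = -27.2984
C = h^2 + (b-k)^2 - r^2 = 4 + 9.9225 - 100 = -86.0775
disc = B^2-4AC = 745.2026 + 8842.2334 = 9587.4360
disc > 0

2 intersection points


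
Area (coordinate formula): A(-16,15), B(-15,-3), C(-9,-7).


-16*(-3+ 7) = -64
-15*(-7-15) = 330
-9*(15+ 3) = -162
sum = 104
Area = |104|/2 = 52.0000

52.0000 sq units


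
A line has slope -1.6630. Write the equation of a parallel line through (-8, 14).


Parallel lines have equal slopes.
m2 = -1.6630
b2 = 14 + 1.6630*(-8) = 0.6960

y = -1.6630x + 0.6960


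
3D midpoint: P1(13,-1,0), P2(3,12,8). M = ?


Mx = (13+3)/2 = 8.0000
My = (-1+12)/2 = 5.5000
Mz = (0+8)/2 = 4.0000

M = (8.0000, 5.5000, 4.0000)


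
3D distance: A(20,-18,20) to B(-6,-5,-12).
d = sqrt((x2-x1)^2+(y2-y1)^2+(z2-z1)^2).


dx=-26, dy=13, dz=-32
d = sqrt(676+169+1024) = sqrt(1869) = 43.2319

43.2319


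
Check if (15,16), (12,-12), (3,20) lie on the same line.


15*(-12-20) + 12*(20-16) + 3*(16+ 12)
= -480 + 48 + 84 = -348

No, not collinear (determinant = -348)


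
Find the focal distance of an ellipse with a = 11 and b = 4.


c^2 = 11^2 - 4^2 = 121 - 16 = 105
c = sqrt(105) = 10.2470

c = 10.2470


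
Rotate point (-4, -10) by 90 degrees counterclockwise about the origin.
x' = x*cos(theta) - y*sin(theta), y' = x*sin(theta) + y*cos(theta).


cos(90) = 0, sin(90) = 1
x' = -4*0 + 10*1 = 10
y' = -4*1 - 10*0 = -4

(10, -4)


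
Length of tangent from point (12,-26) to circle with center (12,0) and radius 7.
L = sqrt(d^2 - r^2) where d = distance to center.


d = sqrt((12-12)^2 + (-26-0)^2) = sqrt(0+676) = 26.0000
L = sqrt(676.0000 - 49) = sqrt(627.0000) = 25.0400

25.0400


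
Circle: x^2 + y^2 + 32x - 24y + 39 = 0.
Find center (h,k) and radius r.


h = -D/2 = -32/2 = -16
k = -E/2 = 24/2 = 12
r^2 = h^2 + k^2 - F = 256 + 144 - 39 = 361
r = 19

Center (-16, 12), radius = 19


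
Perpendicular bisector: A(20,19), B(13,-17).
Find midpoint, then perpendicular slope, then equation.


Midpoint = (16.5, 1)
Slope of AB = dy/dx = -36/(-7) = 5.1429
Perp slope = -dx/dy = -7/36 = -0.1944
b = My - (perp slope)*Mx = 1 + (-7*16.5)/(-36) = 1 + 3.2083 = 4.2083

y = -0.1944x + 4.2083


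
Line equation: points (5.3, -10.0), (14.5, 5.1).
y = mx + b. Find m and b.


m = (15.1)/(9.2) = 1.6413
b = y1 - m*x1 = -10.0 - (15.1*5.3)/(9.2) = -10.0 - 8.6989 = -18.6989

y = 1.6413x - 18.6989


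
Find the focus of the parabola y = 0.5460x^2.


a = 0.5460
4a = 2.1840
focus = (0, 1/2.1840) = (0, 0.4579)

Focus = (0, 0.4579)


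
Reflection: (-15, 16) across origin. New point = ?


Reflection rule for origin: (-x, -y)
(-15, 16) -> (15, -16)

(15, -16)


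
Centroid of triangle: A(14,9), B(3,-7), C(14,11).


Gx = (14+3+14)/3 = 31/3 = 10.3333
Gy = (9- 7+11)/3 = 13/3 = 4.3333

G = (10.3333, 4.3333)


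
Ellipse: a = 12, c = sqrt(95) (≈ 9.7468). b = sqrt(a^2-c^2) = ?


b^2 = 12^2 - (sqrt(95))^2 = 144 - 95 = 49
b = sqrt(49) = 7

b = 7


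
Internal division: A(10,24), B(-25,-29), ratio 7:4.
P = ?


Px = (7*(-25) + 4*10)/11 = -135/11 = -12.2727
Py = (7*(-29) + 4*24)/11 = -107/11 = -9.7273

P = (-12.2727, -9.7273)


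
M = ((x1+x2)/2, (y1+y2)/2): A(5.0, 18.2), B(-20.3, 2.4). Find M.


Mx = (5.0 - 20.3)/2 = -15.3/2 = -7.6500
My = (18.2 + 2.4)/2 = 20.6/2 = 10.3000

(-7.6500, 10.3000)


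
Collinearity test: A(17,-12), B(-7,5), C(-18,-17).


17*(5+ 17) - 7*(-17+ 12) - 18*(-12-5)
= 374 + 35 + 306 = 715

No, not collinear (determinant = 715)


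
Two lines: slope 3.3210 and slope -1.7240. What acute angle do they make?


m1-m2 = 5.045
1+m1*m2 = -4.725404
tan(theta) = |5.045/(-4.725404)| = 1.067634
theta = arctan(|5.045/(-4.725404)|) = 46.8735 degrees (acute angle)

46.8735 degrees


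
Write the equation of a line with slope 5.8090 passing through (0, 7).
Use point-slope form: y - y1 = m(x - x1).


y - 7 = 5.8090(x - 0)
y = 5.8090x + 7 - 5.8090*0
y = 5.8090x + 7.0000

y = 5.8090x + 7.0000


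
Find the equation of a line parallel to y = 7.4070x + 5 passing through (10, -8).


Parallel lines have equal slopes.
m2 = 7.4070
b2 = -8 - 7.4070*10 = -82.0700

y = 7.4070x - 82.0700


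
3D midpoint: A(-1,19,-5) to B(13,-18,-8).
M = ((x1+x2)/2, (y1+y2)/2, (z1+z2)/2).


Mx = (-1+13)/2 = 6.0000
My = (19- 18)/2 = 0.5000
Mz = (-5- 8)/2 = -6.5000

M = (6.0000, 0.5000, -6.5000)


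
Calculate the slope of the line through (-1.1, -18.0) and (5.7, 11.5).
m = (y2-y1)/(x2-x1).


dy = 11.5 + 18.0 = 29.5
dx = 5.7 + 1.1 = 6.8
m = 29.5/6.8 = 4.3382

m = 4.3382


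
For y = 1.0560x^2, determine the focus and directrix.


a = 1.0560
1/(4a) = 0.2367
Focus = (0, 0.2367)
Directrix: y = -0.2367

Focus = (0, 0.2367), Directrix: y = -0.2367


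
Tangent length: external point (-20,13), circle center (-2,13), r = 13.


d = sqrt((-20+ 2)^2 + (13-13)^2) = sqrt(324+0) = 18.0000
L = sqrt(324.0000 - 169) = sqrt(155.0000) = 12.4499

12.4499


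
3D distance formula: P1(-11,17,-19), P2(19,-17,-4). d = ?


dx=30, dy=-34, dz=15
d = sqrt(900+1156+225) = sqrt(2281) = 47.7598

47.7598


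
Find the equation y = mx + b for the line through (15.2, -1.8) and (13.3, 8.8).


m = (10.6)/(-1.9) = -5.5789
b = y1 - m*x1 = -1.8 - (10.6*15.2)/(-1.9) = -1.8 + 84.8000 = 83.0000

y = -5.5789x + 83.0000


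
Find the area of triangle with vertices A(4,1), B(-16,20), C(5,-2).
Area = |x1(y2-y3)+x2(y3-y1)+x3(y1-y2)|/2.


4*(20+ 2) = 88
-16*(-2-1) = 48
5*(1-20) = -95
sum = 41
Area = |41|/2 = 20.5000

20.5000 sq units


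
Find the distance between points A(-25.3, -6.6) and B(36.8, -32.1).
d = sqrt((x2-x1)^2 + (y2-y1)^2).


dx = 36.8 + 25.3 = 62.1
dy = -32.1 + 6.6 = -25.5
d = sqrt(3856.41 + 650.25) = sqrt(4506.66) = 67.1317

67.1317


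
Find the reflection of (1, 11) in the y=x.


Reflection rule for y=x: (y, x)
(1, 11) -> (11, 1)

(11, 1)


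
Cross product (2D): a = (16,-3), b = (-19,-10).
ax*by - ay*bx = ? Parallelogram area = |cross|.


cross = 16*(-10) + 3*(-19) = -160 - 57 = -217
Parallelogram area = |-217| = 217

cross = -217, parallelogram area = 217


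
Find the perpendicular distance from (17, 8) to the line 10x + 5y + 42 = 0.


|10*17 + 5*8 + 42| = |252| = 252
sqrt(100 + 25) = sqrt(125) = 11.1803
d = 252/sqrt(125) = 22.5396

22.5396


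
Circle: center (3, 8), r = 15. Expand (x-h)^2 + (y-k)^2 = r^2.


(x-3)^2 + (y-8)^2 = 15^2
D = -2h = -6, E = -2k = -16
F = h^2+k^2-r^2 = 9+64-225 = -152

x^2 + y^2 - 6x - 16y - 152 = 0


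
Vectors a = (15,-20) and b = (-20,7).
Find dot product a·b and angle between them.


a·b = 15*(-20) - 20*7 = -300 - 140 = -440
|a| = sqrt(225+400) = 25.0000
|b| = sqrt(400+49) = 21.1896
cos(theta) = -440/(sqrt(625)*sqrt(449)) = -440/sqrt(280625) = -0.830595
theta = arccos(-440/sqrt(280625)) = 146.1599 degrees

a·b = -440, theta = 146.1599 deg


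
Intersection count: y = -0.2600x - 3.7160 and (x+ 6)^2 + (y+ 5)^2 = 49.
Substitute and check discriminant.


Substitute y = -0.2600x - 3.7160: (x+ 6)^2 + (-0.2600x- 3.7160+ 5)^2 = 49
Expand to Ax^2 + Bx + C = 0, where b-k = 1.284
A = 1+m^2 = 1.0676
B = 2(m(b-k) - h) = 2(-0.2600*1.284 + 6) = 11.33232
C = h^2 + (b-k)^2 - r^2 = 36 + 1.648656 - 49 = -11.351344
disc = B^2-4AC = 128.4215 + 48.4748 = 176.8963
disc > 0

2 intersection points


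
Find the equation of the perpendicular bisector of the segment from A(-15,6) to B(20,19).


Midpoint = (2.5, 12.5)
Slope of AB = dy/dx = 13/35 = 0.3714
Perp slope = -dx/dy = -35/13 = -2.6923
b = My - (perp slope)*Mx = 12.5 + (35*2.5)/13 = 12.5 + 6.7308 = 19.2308

y = -2.6923x + 19.2308


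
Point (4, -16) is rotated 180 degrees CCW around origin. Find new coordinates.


cos(180) = -1, sin(180) = 0
x' = 4*(-1) + 16*0 = -4
y' = 4*0 - 16*(-1) = 16

(-4, 16)


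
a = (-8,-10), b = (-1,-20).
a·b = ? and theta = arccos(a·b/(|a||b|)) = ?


a·b = -8*(-1) - 10*(-20) = 8 + 200 = 208
|a| = sqrt(64+100) = 12.8062
|b| = sqrt(1+400) = 20.0250
cos(theta) = 208/(sqrt(164)*sqrt(401)) = 208/sqrt(65764) = 0.811090
theta = arccos(208/sqrt(65764)) = 35.7974 degrees

a·b = 208, theta = 35.7974 deg


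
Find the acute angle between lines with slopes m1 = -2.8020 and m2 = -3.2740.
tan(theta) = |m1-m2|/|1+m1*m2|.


m1-m2 = 0.472
1+m1*m2 = 10.173748
tan(theta) = |0.472/10.173748| = 0.046394
theta = arctan(|0.472/10.173748|) = 2.6563 degrees (acute angle)

2.6563 degrees


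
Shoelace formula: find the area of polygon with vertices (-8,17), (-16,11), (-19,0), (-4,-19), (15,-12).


sum(xi*y_{i+1}) = -8*11 - 16*0 - 19*(-19) - 4*(-12) + 15*17 = 576
sum(yi*x_{i+1}) = 17*(-16) + 11*(-19) + 0*(-4) - 19*15 - 12*(-8) = -670
Area = |576 + 670|/2 = 1246/2 = 623.0000

623.0000 sq units


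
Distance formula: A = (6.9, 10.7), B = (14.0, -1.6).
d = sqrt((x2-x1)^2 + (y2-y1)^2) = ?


dx = 14.0 - 6.9 = 7.1
dy = -1.6 - 10.7 = -12.3
d = sqrt(50.41 + 151.29) = sqrt(201.7) = 14.2021

14.2021


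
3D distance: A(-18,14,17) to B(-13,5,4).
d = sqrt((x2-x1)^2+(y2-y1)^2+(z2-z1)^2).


dx=5, dy=-9, dz=-13
d = sqrt(25+81+169) = sqrt(275) = 16.5831

16.5831


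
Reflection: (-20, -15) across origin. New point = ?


Reflection rule for origin: (-x, -y)
(-20, -15) -> (20, 15)

(20, 15)


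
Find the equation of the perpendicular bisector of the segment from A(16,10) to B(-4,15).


Midpoint = (6, 12.5)
Slope of AB = dy/dx = 5/(-20) = -0.2500
Perp slope = -dx/dy = 20/5 = 4.0000
b = My - (perp slope)*Mx = 12.5 + (-20*6)/5 = 12.5 - 24.0000 = -11.5000

y = 4.0000x - 11.5000


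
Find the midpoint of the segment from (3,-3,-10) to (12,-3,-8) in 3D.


Mx = (3+12)/2 = 7.5000
My = (-3- 3)/2 = -3.0000
Mz = (-10- 8)/2 = -9.0000

M = (7.5000, -3.0000, -9.0000)


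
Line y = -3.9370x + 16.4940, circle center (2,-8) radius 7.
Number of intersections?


Substitute y = -3.9370x + 16.4940: (x-2)^2 + (-3.9370x+16.4940+ 8)^2 = 49
Expand to Ax^2 + Bx + C = 0, where b-k = 24.494
A = 1+m^2 = 16.499969
B = 2(m(b-k) - h) = 2(-3.9370*24.494 - 2) = -196.865756
C = h^2 + (b-k)^2 - r^2 = 4 + 599.956036 - 49 = 554.956036
disc = B^2-4AC = 38756.1259 - 36627.0296 = 2129.0963
disc > 0

2 intersection points


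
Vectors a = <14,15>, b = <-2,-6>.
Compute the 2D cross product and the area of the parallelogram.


cross = 14*(-6) - 15*(-2) = -84 + 30 = -54
Parallelogram area = |-54| = 54

cross = -54, parallelogram area = 54


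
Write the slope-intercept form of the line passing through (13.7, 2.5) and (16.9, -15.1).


m = (-17.6)/(3.2) = -5.5000
b = y1 - m*x1 = 2.5 - (-17.6*13.7)/(3.2) = 2.5 + 75.3500 = 77.8500

y = -5.5000x + 77.8500


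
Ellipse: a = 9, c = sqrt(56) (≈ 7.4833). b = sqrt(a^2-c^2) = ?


b^2 = 9^2 - (sqrt(56))^2 = 81 - 56 = 25
b = sqrt(25) = 5

b = 5


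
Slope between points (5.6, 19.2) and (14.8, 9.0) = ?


dy = 9.0 - 19.2 = -10.2
dx = 14.8 - 5.6 = 9.2
m = -10.2/9.2 = -1.1087

m = -1.1087


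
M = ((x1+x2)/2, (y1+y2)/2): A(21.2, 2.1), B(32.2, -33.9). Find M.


Mx = (21.2 + 32.2)/2 = 53.4/2 = 26.7000
My = (2.1 - 33.9)/2 = -31.8/2 = -15.9000

(26.7000, -15.9000)


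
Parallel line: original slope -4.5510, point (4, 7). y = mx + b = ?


Parallel lines have equal slopes.
m2 = -4.5510
b2 = 7 + 4.5510*4 = 25.2040

y = -4.5510x + 25.2040


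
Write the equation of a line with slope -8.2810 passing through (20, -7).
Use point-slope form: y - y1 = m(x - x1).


y + 7 = -8.2810(x - 20)
y = -8.2810x - 7 + 8.2810*20
y = -8.2810x + 158.6200

y = -8.2810x + 158.6200


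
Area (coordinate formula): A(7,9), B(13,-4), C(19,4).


7*(-4-4) = -56
13*(4-9) = -65
19*(9+ 4) = 247
sum = 126
Area = |126|/2 = 63.0000

63.0000 sq units


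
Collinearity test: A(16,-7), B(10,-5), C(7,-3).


16*(-5+ 3) + 10*(-3+ 7) + 7*(-7+ 5)
= -32 + 40 - 14 = -6

No, not collinear (determinant = -6)


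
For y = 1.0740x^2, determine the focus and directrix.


a = 1.0740
1/(4a) = 0.2328
Focus = (0, 0.2328)
Directrix: y = -0.2328

Focus = (0, 0.2328), Directrix: y = -0.2328


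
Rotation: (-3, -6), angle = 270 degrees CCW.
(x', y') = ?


cos(270) = 0, sin(270) = -1
x' = -3*0 + 6*(-1) = -6
y' = -3*(-1) - 6*0 = 3

(-6, 3)


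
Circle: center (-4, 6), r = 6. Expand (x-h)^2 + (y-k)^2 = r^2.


(x+ 4)^2 + (y-6)^2 = 6^2
D = -2h = 8, E = -2k = -12
F = h^2+k^2-r^2 = 16+36-36 = 16

x^2 + y^2 + 8x - 12y + 16 = 0


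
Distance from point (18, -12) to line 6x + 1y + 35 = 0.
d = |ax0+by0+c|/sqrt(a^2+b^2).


|6*18 + 1*(-12) + 35| = |131| = 131
sqrt(36 + 1) = sqrt(37) = 6.0828
d = 131/sqrt(37) = 21.5363

21.5363


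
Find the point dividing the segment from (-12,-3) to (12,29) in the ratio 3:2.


Px = (3*12 + 2*(-12))/5 = 12/5 = 2.4000
Py = (3*29 + 2*(-3))/5 = 81/5 = 16.2000

P = (2.4000, 16.2000)


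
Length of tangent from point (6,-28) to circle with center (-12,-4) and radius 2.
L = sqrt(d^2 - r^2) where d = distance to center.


d = sqrt((6+ 12)^2 + (-28+ 4)^2) = sqrt(324+576) = 30.0000
L = sqrt(900.0000 - 4) = sqrt(896.0000) = 29.9333

29.9333


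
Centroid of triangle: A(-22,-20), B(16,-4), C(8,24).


Gx = (-22+16+8)/3 = 2/3 = 0.6667
Gy = (-20- 4+24)/3 = 0/3 = 0

G = (0.6667, 0)


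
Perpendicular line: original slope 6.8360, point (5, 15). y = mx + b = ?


Perpendicular slope = -1/m1 = -1/6.8360 = -0.1463
b2 = y0 - m2*x0 = 15 + 5/6.8360 = 15 + 0.7314 = 15.7314

y = -0.1463x + 15.7314


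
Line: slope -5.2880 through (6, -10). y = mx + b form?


y + 10 = -5.2880(x - 6)
y = -5.2880x - 10 + 5.2880*6
y = -5.2880x + 21.7280

y = -5.2880x + 21.7280


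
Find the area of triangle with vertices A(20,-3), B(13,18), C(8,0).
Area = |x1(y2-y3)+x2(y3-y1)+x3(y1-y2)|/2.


20*(18-0) = 360
13*(0+ 3) = 39
8*(-3-18) = -168
sum = 231
Area = |231|/2 = 115.5000

115.5000 sq units


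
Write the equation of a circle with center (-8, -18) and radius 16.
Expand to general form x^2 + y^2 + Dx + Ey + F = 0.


(x+ 8)^2 + (y+ 18)^2 = 16^2
D = -2h = 16, E = -2k = 36
F = h^2+k^2-r^2 = 64+324-256 = 132

x^2 + y^2 + 16x + 36y + 132 = 0


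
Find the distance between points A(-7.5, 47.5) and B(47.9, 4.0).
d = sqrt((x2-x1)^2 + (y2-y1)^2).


dx = 47.9 + 7.5 = 55.4
dy = 4.0 - 47.5 = -43.5
d = sqrt(3069.16 + 1892.25) = sqrt(4961.41) = 70.4373

70.4373


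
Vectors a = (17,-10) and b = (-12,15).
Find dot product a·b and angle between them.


a·b = 17*(-12) - 10*15 = -204 - 150 = -354
|a| = sqrt(289+100) = 19.7231
|b| = sqrt(144+225) = 19.2094
cos(theta) = -354/(sqrt(389)*sqrt(369)) = -354/sqrt(143541) = -0.934362
theta = arccos(-354/sqrt(143541)) = 159.1254 degrees

a·b = -354, theta = 159.1254 deg


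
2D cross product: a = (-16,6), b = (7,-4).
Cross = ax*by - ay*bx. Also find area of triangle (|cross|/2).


cross = -16*(-4) - 6*7 = 64 - 42 = 22
Triangle area = |22|/2 = 22/2 = 11.0000

cross = 22, triangle area = 11.0000


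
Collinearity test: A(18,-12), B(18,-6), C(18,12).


18*(-6-12) + 18*(12+ 12) + 18*(-12+ 6)
= -324 + 432 - 108 = 0

Yes, collinear (determinant = 0)


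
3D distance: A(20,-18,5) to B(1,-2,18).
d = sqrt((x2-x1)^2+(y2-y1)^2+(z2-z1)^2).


dx=-19, dy=16, dz=13
d = sqrt(361+256+169) = sqrt(786) = 28.0357

28.0357


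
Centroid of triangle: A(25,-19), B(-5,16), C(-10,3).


Gx = (25- 5- 10)/3 = 10/3 = 3.3333
Gy = (-19+16+3)/3 = 0/3 = 0

G = (3.3333, 0)


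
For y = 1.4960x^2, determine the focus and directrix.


a = 1.4960
1/(4a) = 0.1671
Focus = (0, 0.1671)
Directrix: y = -0.1671

Focus = (0, 0.1671), Directrix: y = -0.1671


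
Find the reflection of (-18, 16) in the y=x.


Reflection rule for y=x: (y, x)
(-18, 16) -> (16, -18)

(16, -18)


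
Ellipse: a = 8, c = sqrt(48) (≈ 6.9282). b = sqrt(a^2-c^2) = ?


b^2 = 8^2 - (sqrt(48))^2 = 64 - 48 = 16
b = sqrt(16) = 4

b = 4


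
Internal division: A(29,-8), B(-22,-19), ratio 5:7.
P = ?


Px = (5*(-22) + 7*29)/12 = 93/12 = 7.7500
Py = (5*(-19) + 7*(-8))/12 = -151/12 = -12.5833

P = (7.7500, -12.5833)


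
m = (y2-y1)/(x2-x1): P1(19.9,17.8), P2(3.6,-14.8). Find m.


dy = -14.8 - 17.8 = -32.6
dx = 3.6 - 19.9 = -16.3
m = -32.6/(-16.3) = 2.0000

m = 2.0000


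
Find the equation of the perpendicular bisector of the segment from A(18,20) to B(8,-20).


Midpoint = (13, 0)
Slope of AB = dy/dx = -40/(-10) = 4.0000
Perp slope = -dx/dy = -10/40 = -0.2500
b = My - (perp slope)*Mx = 0 + (-10*13)/(-40) = 0 + 3.2500 = 3.2500

y = -0.2500x + 3.2500


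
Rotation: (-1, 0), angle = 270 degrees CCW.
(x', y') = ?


cos(270) = 0, sin(270) = -1
x' = -1*0 - 0*(-1) = 0
y' = -1*(-1) + 0*0 = 1

(0, 1)


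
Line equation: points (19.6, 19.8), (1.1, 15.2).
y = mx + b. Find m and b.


m = (-4.6)/(-18.5) = 0.2486
b = y1 - m*x1 = 19.8 - (-4.6*19.6)/(-18.5) = 19.8 - 4.8735 = 14.9265

y = 0.2486x + 14.9265


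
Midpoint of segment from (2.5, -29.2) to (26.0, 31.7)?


Mx = (2.5 + 26.0)/2 = 28.5/2 = 14.2500
My = (-29.2 + 31.7)/2 = 2.5/2 = 1.2500

(14.2500, 1.2500)


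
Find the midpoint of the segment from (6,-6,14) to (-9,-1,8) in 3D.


Mx = (6- 9)/2 = -1.5000
My = (-6- 1)/2 = -3.5000
Mz = (14+8)/2 = 11.0000

M = (-1.5000, -3.5000, 11.0000)


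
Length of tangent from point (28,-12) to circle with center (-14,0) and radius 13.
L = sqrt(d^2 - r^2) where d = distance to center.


d = sqrt((28+ 14)^2 + (-12-0)^2) = sqrt(1764+144) = 43.6807
L = sqrt(1908.0000 - 169) = sqrt(1739.0000) = 41.7013

41.7013


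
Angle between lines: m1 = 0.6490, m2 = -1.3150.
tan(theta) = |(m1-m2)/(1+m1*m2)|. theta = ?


m1-m2 = 1.964
1+m1*m2 = 0.146565
tan(theta) = |1.964/0.146565| = 13.400198
theta = arctan(|1.964/0.146565|) = 85.7322 degrees (acute angle)

85.7322 degrees


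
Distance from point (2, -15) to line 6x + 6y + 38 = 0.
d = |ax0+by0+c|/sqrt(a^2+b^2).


|6*2 + 6*(-15) + 38| = |-40| = 40
sqrt(36 + 36) = sqrt(72) = 8.4853
d = 40/sqrt(72) = 4.7140

4.7140


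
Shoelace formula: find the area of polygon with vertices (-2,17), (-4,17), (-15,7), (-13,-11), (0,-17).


sum(xi*y_{i+1}) = -2*17 - 4*7 - 15*(-11) - 13*(-17) + 0*17 = 324
sum(yi*x_{i+1}) = 17*(-4) + 17*(-15) + 7*(-13) - 11*0 - 17*(-2) = -380
Area = |324 + 380|/2 = 704/2 = 352.0000

352.0000 sq units


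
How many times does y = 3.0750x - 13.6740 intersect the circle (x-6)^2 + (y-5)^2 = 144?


Substitute y = 3.0750x - 13.6740: (x-6)^2 + (3.0750x- 13.6740-5)^2 = 144
Expand to Ax^2 + Bx + C = 0, where b-k = -18.674
A = 1+m^2 = 10.455625
B = 2(m(b-k) - h) = 2(3.0750*(-18.674) - 6) = -126.8451
C = h^2 + (b-k)^2 - r^2 = 36 + 348.718276 - 144 = 240.718276
disc = B^2-4AC = 16089.6794 - 10067.4401 = 6022.2393
disc > 0

2 intersection points


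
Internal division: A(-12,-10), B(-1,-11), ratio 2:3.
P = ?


Px = (2*(-1) + 3*(-12))/5 = -38/5 = -7.6000
Py = (2*(-11) + 3*(-10))/5 = -52/5 = -10.4000

P = (-7.6000, -10.4000)


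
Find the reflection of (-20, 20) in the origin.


Reflection rule for origin: (-x, -y)
(-20, 20) -> (20, -20)

(20, -20)


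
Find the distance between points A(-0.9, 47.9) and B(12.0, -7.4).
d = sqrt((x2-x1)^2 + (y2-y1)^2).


dx = 12.0 + 0.9 = 12.9
dy = -7.4 - 47.9 = -55.3
d = sqrt(166.41 + 3058.09) = sqrt(3224.5) = 56.7847

56.7847


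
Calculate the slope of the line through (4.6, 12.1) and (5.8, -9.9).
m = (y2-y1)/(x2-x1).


dy = -9.9 - 12.1 = -22.0
dx = 5.8 - 4.6 = 1.2
m = -22.0/1.2 = -18.3333

m = -18.3333


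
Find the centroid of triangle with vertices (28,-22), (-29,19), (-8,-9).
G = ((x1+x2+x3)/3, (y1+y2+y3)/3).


Gx = (28- 29- 8)/3 = -9/3 = -3.0000
Gy = (-22+19- 9)/3 = -12/3 = -4.0000

G = (-3.0000, -4.0000)


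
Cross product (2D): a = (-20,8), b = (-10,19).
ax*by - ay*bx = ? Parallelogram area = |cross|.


cross = -20*19 - 8*(-10) = -380 + 80 = -300
Parallelogram area = |-300| = 300

cross = -300, parallelogram area = 300


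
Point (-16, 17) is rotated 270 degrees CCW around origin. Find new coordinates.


cos(270) = 0, sin(270) = -1
x' = -16*0 - 17*(-1) = 17
y' = -16*(-1) + 17*0 = 16

(17, 16)


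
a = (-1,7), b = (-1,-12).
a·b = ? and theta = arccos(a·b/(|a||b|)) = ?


a·b = -1*(-1) + 7*(-12) = 1 - 84 = -83
|a| = sqrt(1+49) = 7.0711
|b| = sqrt(1+144) = 12.0416
cos(theta) = -83/(sqrt(50)*sqrt(145)) = -83/sqrt(7250) = -0.974786
theta = arccos(-83/sqrt(7250)) = 167.1063 degrees

a·b = -83, theta = 167.1063 deg


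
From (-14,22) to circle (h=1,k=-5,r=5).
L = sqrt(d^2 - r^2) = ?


d = sqrt((-14-1)^2 + (22+ 5)^2) = sqrt(225+729) = 30.8869
L = sqrt(954.0000 - 25) = sqrt(929.0000) = 30.4795

30.4795


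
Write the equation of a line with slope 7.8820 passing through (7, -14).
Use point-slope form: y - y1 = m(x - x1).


y + 14 = 7.8820(x - 7)
y = 7.8820x - 14 - 7.8820*7
y = 7.8820x - 69.1740

y = 7.8820x - 69.1740


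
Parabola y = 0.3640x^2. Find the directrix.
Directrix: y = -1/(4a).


a = 0.3640
1/(4a) = 0.6868
directrix: y = -0.6868 = -0.6868

y = -0.6868


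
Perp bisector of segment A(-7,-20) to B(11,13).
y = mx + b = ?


Midpoint = (2, -3.5)
Slope of AB = dy/dx = 33/18 = 1.8333
Perp slope = -dx/dy = -18/33 = -0.5455
b = My - (perp slope)*Mx = -3.5 + (18*2)/33 = -3.5 + 1.0909 = -2.4091

y = -0.5455x - 2.4091


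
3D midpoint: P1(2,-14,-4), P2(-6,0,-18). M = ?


Mx = (2- 6)/2 = -2.0000
My = (-14+0)/2 = -7.0000
Mz = (-4- 18)/2 = -11.0000

M = (-2.0000, -7.0000, -11.0000)


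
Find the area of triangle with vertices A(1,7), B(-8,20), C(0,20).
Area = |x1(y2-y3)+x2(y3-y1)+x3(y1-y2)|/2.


1*(20-20) = 0
-8*(20-7) = -104
0*(7-20) = 0
sum = -104
Area = |-104|/2 = 52.0000

52.0000 sq units


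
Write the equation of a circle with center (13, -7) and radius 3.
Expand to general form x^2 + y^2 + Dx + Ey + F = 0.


(x-13)^2 + (y+ 7)^2 = 3^2
D = -2h = -26, E = -2k = 14
F = h^2+k^2-r^2 = 169+49-9 = 209

x^2 + y^2 - 26x + 14y + 209 = 0


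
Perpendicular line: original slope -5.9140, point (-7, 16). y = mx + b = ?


Perpendicular slope = -1/m1 = -1/(-5.9140) = 0.1691
b2 = y0 - m2*x0 = 16 - 7/(-5.9140) = 16 + 1.1836 = 17.1836

y = 0.1691x + 17.1836


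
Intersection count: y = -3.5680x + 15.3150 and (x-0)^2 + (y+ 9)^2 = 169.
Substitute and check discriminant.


Substitute y = -3.5680x + 15.3150: (x-0)^2 + (-3.5680x+15.3150+ 9)^2 = 169
Expand to Ax^2 + Bx + C = 0, where b-k = 24.315
A = 1+m^2 = 13.730624
B = 2(m(b-k) - h) = 2(-3.5680*24.315 - 0) = -173.51184
C = h^2 + (b-k)^2 - r^2 = 0 + 591.219225 - 169 = 422.219225
disc = B^2-4AC = 30106.3586 - 23189.3337 = 6917.0249
disc > 0

2 intersection points


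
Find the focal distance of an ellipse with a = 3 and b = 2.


c^2 = 3^2 - 2^2 = 9 - 4 = 5
c = sqrt(5) = 2.2361

c = 2.2361


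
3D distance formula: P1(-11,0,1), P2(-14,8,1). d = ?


dx=-3, dy=8, dz=0
d = sqrt(9+64+0) = sqrt(73) = 8.5440

8.5440


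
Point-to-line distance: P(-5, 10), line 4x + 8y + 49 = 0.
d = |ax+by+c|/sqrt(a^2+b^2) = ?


|4*(-5) + 8*10 + 49| = |109| = 109
sqrt(16 + 64) = sqrt(80) = 8.9443
d = 109/sqrt(80) = 12.1866

12.1866


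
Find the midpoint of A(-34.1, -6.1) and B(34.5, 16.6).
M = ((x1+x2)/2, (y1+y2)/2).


Mx = (-34.1 + 34.5)/2 = 0.4/2 = 0.2000
My = (-6.1 + 16.6)/2 = 10.5/2 = 5.2500

(0.2000, 5.2500)


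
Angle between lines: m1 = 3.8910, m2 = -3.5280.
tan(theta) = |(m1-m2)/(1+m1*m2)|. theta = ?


m1-m2 = 7.419
1+m1*m2 = -12.727448
tan(theta) = |7.419/(-12.727448)| = 0.582913
theta = arctan(|7.419/(-12.727448)|) = 30.2385 degrees (acute angle)

30.2385 degrees
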